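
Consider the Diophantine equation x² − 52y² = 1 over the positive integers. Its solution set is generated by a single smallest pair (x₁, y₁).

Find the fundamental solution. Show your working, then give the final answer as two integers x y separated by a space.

649 90

[7; 4,1,2,1,4,14] for √52; ℓ=6 ⇒ convergent index 5
i=0: a=7 ⇒ p=7, q=1
i=1: a=4 ⇒ p=29, q=4
…
i=3: a=2 ⇒ p=101, q=14
i=4: a=1 ⇒ p=137, q=19
i=5: a=4 ⇒ p=649, q=90
→ (649, 90).  Check: 649²=421201, 52·90²=421200, difference 1.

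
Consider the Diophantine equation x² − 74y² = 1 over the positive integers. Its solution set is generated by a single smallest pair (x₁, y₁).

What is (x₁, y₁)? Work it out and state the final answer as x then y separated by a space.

3699 430

[8; 1,1,1,1,16] for √74; ℓ=5 ⇒ convergent index 9
a_0=8:  p_0=8·1+0=8,  q_0=8·0+1=1
a_1=1:  p_1=1·8+1=9,  q_1=1·1+0=1
…
a_8=1:  p_8=1·1471+757=2228,  q_8=1·171+88=259
a_9=1:  p_9=1·2228+1471=3699,  q_9=1·259+171=430
fundamental: x₁=3699, y₁=430  (since 13682601 − 74·184900 = 1)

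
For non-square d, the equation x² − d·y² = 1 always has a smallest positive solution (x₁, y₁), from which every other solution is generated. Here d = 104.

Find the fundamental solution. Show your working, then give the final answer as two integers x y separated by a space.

d=104: √d = [10; 5,20] (ℓ=2, even), read p_1/q_1
k=0  a_k=10  p_k/q_k = 10/1
k=1  a_k=5  p_k/q_k = 51/5
(x₁, y₁) = (51, 5);  51² − 104·5² = 1 ✓

51 5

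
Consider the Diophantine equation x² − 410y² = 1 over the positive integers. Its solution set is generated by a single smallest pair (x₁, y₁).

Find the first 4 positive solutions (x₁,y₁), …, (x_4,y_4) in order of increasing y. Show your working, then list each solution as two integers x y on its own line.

√410 → a₀=20, period (4,40); ℓ=2 even so k=1
k=0  a_k=20  p_k/q_k = 20/1
k=1  a_k=4  p_k/q_k = 81/4
(x₁, y₁) = (81, 4);  81² − 410·4² = 1 ✓
k=2:  x_2 = 81·81+410·4·4 = 13121,  y_2 = 81·4+4·81 = 648
k=3:  x_3 = 81·13121+410·4·648 = 2125521,  y_3 = 81·648+4·13121 = 104972
k=4:  x_4 = 81·2125521+410·4·104972 = 344321281,  y_4 = 81·104972+4·2125521 = 17004816

81 4
13121 648
2125521 104972
344321281 17004816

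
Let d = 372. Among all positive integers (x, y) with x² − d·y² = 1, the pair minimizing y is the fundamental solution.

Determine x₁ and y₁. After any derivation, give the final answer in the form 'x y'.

√372 → a₀=19, period (3,2,12,2,3,38); ℓ=6 even so k=5
step 0: (19, 1)  from 19·(1,0) + (0,1)
step 1: (58, 3)  from 3·(19,1) + (1,0)
…
step 4: (3491, 181)  from 2·(1678,87) + (135,7)
step 5: (12151, 630)  from 3·(3491,181) + (1678,87)
(x₁, y₁) = (12151, 630);  12151² − 372·630² = 1 ✓

12151 630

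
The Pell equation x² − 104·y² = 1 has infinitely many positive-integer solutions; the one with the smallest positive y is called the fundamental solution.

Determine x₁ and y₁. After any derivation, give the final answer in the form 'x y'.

d=104: √d = [10; 5,20] (ℓ=2, even), read p_1/q_1
a_0=10:  p_0=10·1+0=10,  q_0=10·0+1=1
a_1=5:  p_1=5·10+1=51,  q_1=5·1+0=5
(x₁, y₁) = (51, 5);  51² − 104·5² = 1 ✓

51 5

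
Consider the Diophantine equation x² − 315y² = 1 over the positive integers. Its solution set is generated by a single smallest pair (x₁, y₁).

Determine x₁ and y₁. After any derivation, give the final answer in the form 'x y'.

d=315: √d = [17; 1,2,1,34] (ℓ=4, even), read p_3/q_3
k=0  a_k=17  p_k/q_k = 17/1
…
k=2  a_k=2  p_k/q_k = 53/3
k=3  a_k=1  p_k/q_k = 71/4
fundamental: x₁=71, y₁=4  (since 5041 − 315·16 = 1)

71 4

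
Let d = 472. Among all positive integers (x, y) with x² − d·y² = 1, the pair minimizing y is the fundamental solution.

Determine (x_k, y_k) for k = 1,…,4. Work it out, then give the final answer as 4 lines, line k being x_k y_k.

√472 → a₀=21, period (1,2,1,1,1,…,2,1,42); ℓ=14 even so k=13
step 0: (21, 1)  from 21·(1,0) + (0,1)
step 1: (22, 1)  from 1·(21,1) + (1,0)
step 2: (65, 3)  from 2·(22,1) + (21,1)
step 3: (87, 4)  from 1·(65,3) + (22,1)
step 4: (152, 7)  from 1·(87,4) + (65,3)
step 5: (239, 11)  from 1·(152,7) + (87,4)
step 6: (1108, 51)  from 4·(239,11) + (152,7)
step 7: (5779, 266)  from 5·(1108,51) + (239,11)
…
step 12: (222687, 10250)  from 2·(84230,3877) + (54227,2496)
step 13: (306917, 14127)  from 1·(222687,10250) + (84230,3877)
(x₁, y₁) = (306917, 14127);  306917² − 472·14127² = 1 ✓
(306917+14127√472)^2 = 188396089777 + 8671632918√472
(306917+14127√472)^3 = 115643925371868101 + 5322943120573485√472
(306917+14127√472)^4 = 70986173286526887819457 + 3267403467465432958572√472

306917 14127
188396089777 8671632918
115643925371868101 5322943120573485
70986173286526887819457 3267403467465432958572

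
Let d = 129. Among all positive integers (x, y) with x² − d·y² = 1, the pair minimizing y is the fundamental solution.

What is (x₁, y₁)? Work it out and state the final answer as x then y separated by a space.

d=129: √d = [11; 2,1,3,1,6,1,3,1,2,22] (ℓ=10, even), read p_9/q_9
i=0: a=11 ⇒ p=11, q=1
i=1: a=2 ⇒ p=23, q=2
i=2: a=1 ⇒ p=34, q=3
i=3: a=3 ⇒ p=125, q=11
i=4: a=1 ⇒ p=159, q=14
…
i=6: a=1 ⇒ p=1238, q=109
…
i=8: a=1 ⇒ p=6031, q=531
i=9: a=2 ⇒ p=16855, q=1484
(x₁, y₁) = (16855, 1484);  16855² − 129·1484² = 1 ✓

16855 1484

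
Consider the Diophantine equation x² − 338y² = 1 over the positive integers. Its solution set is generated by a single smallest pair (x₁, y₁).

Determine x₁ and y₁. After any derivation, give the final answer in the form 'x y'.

114243 6214

√338 → a₀=18, period (2,1,1,2,36); ℓ=5 odd so k=9
a_0=18:  p_0=18·1+0=18,  q_0=18·0+1=1
…
a_8=1:  p_8=1·26327+17631=43958,  q_8=1·1432+959=2391
a_9=2:  p_9=2·43958+26327=114243,  q_9=2·2391+1432=6214
(x₁, y₁) = (114243, 6214);  114243² − 338·6214² = 1 ✓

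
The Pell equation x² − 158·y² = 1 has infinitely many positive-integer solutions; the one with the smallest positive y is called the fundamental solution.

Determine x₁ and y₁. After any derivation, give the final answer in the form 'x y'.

7743 616

[12; 1,1,3,12,3,1,1,24] for √158; ℓ=8 ⇒ convergent index 7
i=0: a=12 ⇒ p=12, q=1
i=1: a=1 ⇒ p=13, q=1
i=2: a=1 ⇒ p=25, q=2
i=3: a=3 ⇒ p=88, q=7
i=4: a=12 ⇒ p=1081, q=86
i=5: a=3 ⇒ p=3331, q=265
i=6: a=1 ⇒ p=4412, q=351
i=7: a=1 ⇒ p=7743, q=616
(x₁, y₁) = (7743, 616);  7743² − 158·616² = 1 ✓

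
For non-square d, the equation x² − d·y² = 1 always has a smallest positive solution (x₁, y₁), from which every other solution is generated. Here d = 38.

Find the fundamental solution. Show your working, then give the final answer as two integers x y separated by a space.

37 6

√38 = [6; 6,12, …], period ℓ=2 (even) → k=1
a_0=6:  p_0=6·1+0=6,  q_0=6·0+1=1
a_1=6:  p_1=6·6+1=37,  q_1=6·1+0=6
fundamental: x₁=37, y₁=6  (since 1369 − 38·36 = 1)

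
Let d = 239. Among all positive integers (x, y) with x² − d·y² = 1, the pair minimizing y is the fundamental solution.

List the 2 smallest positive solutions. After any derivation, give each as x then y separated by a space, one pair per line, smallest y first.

√239 = [15; 2,5,1,2,4,15,4,2,1,5,2,30, …], period ℓ=12 (even) → k=11
a_0=15:  p_0=15·1+0=15,  q_0=15·0+1=1
a_1=2:  p_1=2·15+1=31,  q_1=2·1+0=2
…
a_3=1:  p_3=1·170+31=201,  q_3=1·11+2=13
a_4=2:  p_4=2·201+170=572,  q_4=2·13+11=37
a_5=4:  p_5=4·572+201=2489,  q_5=4·37+13=161
…
a_7=4:  p_7=4·37907+2489=154117,  q_7=4·2452+161=9969
…
a_10=5:  p_10=5·500258+346141=2847431,  q_10=5·32359+22390=184185
a_11=2:  p_11=2·2847431+500258=6195120,  q_11=2·184185+32359=400729
(x₁, y₁) = (6195120, 400729);  6195120² − 239·400729² = 1 ✓
n=2: (6195120,400729)∘(6195120,400729) = (6195120·6195120+239·400729·400729, 6195120·400729+400729·6195120) = (76759023628799,4965128484960)

6195120 400729
76759023628799 4965128484960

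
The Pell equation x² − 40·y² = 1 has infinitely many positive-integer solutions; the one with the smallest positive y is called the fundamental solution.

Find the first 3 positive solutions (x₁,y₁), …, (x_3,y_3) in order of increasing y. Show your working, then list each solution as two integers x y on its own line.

[6; 3,12] for √40; ℓ=2 ⇒ convergent index 1
i=0: a=6 ⇒ p=6, q=1
i=1: a=3 ⇒ p=19, q=3
fundamental: x₁=19, y₁=3  (since 361 − 40·9 = 1)
n=2: (19,3)∘(19,3) = (19·19+40·3·3, 19·3+3·19) = (721,114)
n=3: (721,114)∘(19,3) = (19·721+40·3·114, 19·114+3·721) = (27379,4329)

19 3
721 114
27379 4329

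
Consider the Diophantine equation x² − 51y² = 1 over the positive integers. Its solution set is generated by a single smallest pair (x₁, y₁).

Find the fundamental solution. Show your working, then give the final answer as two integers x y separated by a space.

50 7

√51 → a₀=7, period (7,14); ℓ=2 even so k=1
step 0: (7, 1)  from 7·(1,0) + (0,1)
step 1: (50, 7)  from 7·(7,1) + (1,0)
fundamental: x₁=50, y₁=7  (since 2500 − 51·49 = 1)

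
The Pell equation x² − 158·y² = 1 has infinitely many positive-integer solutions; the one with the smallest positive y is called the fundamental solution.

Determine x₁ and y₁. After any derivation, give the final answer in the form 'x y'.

√158 → a₀=12, period (1,1,3,12,3,1,1,24); ℓ=8 even so k=7
k=0  a_k=12  p_k/q_k = 12/1
…
k=2  a_k=1  p_k/q_k = 25/2
k=3  a_k=3  p_k/q_k = 88/7
…
k=6  a_k=1  p_k/q_k = 4412/351
k=7  a_k=1  p_k/q_k = 7743/616
(x₁, y₁) = (7743, 616);  7743² − 158·616² = 1 ✓

7743 616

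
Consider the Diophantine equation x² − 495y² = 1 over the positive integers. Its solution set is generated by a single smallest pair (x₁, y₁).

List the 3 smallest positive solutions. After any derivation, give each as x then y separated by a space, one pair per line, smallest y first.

89 4
15841 712
2819609 126732

[22; 4,44] for √495; ℓ=2 ⇒ convergent index 1
i=0: a=22 ⇒ p=22, q=1
i=1: a=4 ⇒ p=89, q=4
fundamental: x₁=89, y₁=4  (since 7921 − 495·16 = 1)
(89+4√495)^2 = 15841 + 712√495
(89+4√495)^3 = 2819609 + 126732√495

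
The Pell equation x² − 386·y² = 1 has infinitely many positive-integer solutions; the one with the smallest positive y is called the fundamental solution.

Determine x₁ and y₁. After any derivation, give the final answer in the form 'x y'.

[19; 1,1,1,4,1,18,1,4,1,1,1,38] for √386; ℓ=12 ⇒ convergent index 11
i=0: a=19 ⇒ p=19, q=1
…
i=10: a=1 ⇒ p=72163, q=3673
i=11: a=1 ⇒ p=111555, q=5678
→ (111555, 5678).  Check: 111555²=12444518025, 386·5678²=12444518024, difference 1.

111555 5678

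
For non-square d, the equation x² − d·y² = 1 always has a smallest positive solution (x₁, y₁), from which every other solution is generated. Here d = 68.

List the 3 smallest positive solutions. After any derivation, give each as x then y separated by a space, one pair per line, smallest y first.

33 4
2177 264
143649 17420

√68 → a₀=8, period (4,16); ℓ=2 even so k=1
i=0: a=8 ⇒ p=8, q=1
i=1: a=4 ⇒ p=33, q=4
→ (33, 4).  Check: 33²=1089, 68·4²=1088, difference 1.
(x_2, y_2) = (33·33 + 68·4·4, 33·4 + 4·33) = (2177, 264)
(x_3, y_3) = (33·2177 + 68·4·264, 33·264 + 4·2177) = (143649, 17420)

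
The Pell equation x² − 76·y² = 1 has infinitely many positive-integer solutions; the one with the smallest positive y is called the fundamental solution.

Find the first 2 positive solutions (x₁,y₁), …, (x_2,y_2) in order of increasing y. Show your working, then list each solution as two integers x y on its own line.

57799 6630
6681448801 766414740

√76 → a₀=8, period (1,2,1,1,5,4,5,1,1,2,1,16); ℓ=12 even so k=11
k=0  a_k=8  p_k/q_k = 8/1
…
k=2  a_k=2  p_k/q_k = 26/3
k=3  a_k=1  p_k/q_k = 35/4
…
k=5  a_k=5  p_k/q_k = 340/39
k=6  a_k=4  p_k/q_k = 1421/163
k=7  a_k=5  p_k/q_k = 7445/854
k=8  a_k=1  p_k/q_k = 8866/1017
k=9  a_k=1  p_k/q_k = 16311/1871
k=10  a_k=2  p_k/q_k = 41488/4759
k=11  a_k=1  p_k/q_k = 57799/6630
fundamental: x₁=57799, y₁=6630  (since 3340724401 − 76·43956900 = 1)
(x_2, y_2) = (57799·57799 + 76·6630·6630, 57799·6630 + 6630·57799) = (6681448801, 766414740)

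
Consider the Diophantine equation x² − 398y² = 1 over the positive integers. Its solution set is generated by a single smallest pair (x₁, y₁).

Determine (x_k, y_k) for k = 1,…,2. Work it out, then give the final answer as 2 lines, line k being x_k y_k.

399 20
318401 15960

d=398: √d = [19; 1,18,1,38] (ℓ=4, even), read p_3/q_3
k=0  a_k=19  p_k/q_k = 19/1
…
k=2  a_k=18  p_k/q_k = 379/19
k=3  a_k=1  p_k/q_k = 399/20
→ (399, 20).  Check: 399²=159201, 398·20²=159200, difference 1.
(399+20√398)^2 = 318401 + 15960√398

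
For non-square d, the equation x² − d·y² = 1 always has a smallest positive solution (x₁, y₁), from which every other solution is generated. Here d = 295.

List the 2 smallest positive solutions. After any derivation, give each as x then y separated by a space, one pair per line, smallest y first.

[17; 5,1,2,3,2,6,2,3,2,1,5,34] for √295; ℓ=12 ⇒ convergent index 11
a_0=17:  p_0=17·1+0=17,  q_0=17·0+1=1
a_1=5:  p_1=5·17+1=86,  q_1=5·1+0=5
…
a_4=3:  p_4=3·292+103=979,  q_4=3·17+6=57
…
a_9=2:  p_9=2·108103+31208=247414,  q_9=2·6294+1817=14405
a_10=1:  p_10=1·247414+108103=355517,  q_10=1·14405+6294=20699
a_11=5:  p_11=5·355517+247414=2024999,  q_11=5·20699+14405=117900
fundamental: x₁=2024999, y₁=117900  (since 4100620950001 − 295·13900410000 = 1)
k=2:  x_2 = 2024999·2024999+295·117900·117900 = 8201241900001,  y_2 = 2024999·117900+117900·2024999 = 477494764200

2024999 117900
8201241900001 477494764200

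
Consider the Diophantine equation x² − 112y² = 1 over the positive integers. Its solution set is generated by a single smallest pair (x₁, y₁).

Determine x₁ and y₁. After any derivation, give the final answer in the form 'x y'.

127 12

√112 = [10; 1,1,2,1,1,20, …], period ℓ=6 (even) → k=5
k=0  a_k=10  p_k/q_k = 10/1
k=1  a_k=1  p_k/q_k = 11/1
k=2  a_k=1  p_k/q_k = 21/2
k=3  a_k=2  p_k/q_k = 53/5
k=4  a_k=1  p_k/q_k = 74/7
k=5  a_k=1  p_k/q_k = 127/12
→ (127, 12).  Check: 127²=16129, 112·12²=16128, difference 1.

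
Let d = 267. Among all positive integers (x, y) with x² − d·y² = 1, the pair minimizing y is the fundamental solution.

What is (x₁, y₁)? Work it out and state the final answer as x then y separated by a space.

√267 → a₀=16, period (2,1,15,1,2,32); ℓ=6 even so k=5
i=0: a=16 ⇒ p=16, q=1
…
i=2: a=1 ⇒ p=49, q=3
…
i=4: a=1 ⇒ p=817, q=50
i=5: a=2 ⇒ p=2402, q=147
(x₁, y₁) = (2402, 147);  2402² − 267·147² = 1 ✓

2402 147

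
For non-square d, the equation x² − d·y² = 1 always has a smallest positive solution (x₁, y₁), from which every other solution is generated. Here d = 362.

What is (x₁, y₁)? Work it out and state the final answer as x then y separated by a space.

723 38

√362 → a₀=19, period (38); ℓ=1 odd so k=1
a_0=19:  p_0=19·1+0=19,  q_0=19·0+1=1
a_1=38:  p_1=38·19+1=723,  q_1=38·1+0=38
→ (723, 38).  Check: 723²=522729, 362·38²=522728, difference 1.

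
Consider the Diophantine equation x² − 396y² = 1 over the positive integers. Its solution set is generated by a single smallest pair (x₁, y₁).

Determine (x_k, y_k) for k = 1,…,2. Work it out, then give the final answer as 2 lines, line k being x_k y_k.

199 10
79201 3980

√396 = [19; 1,8,1,38, …], period ℓ=4 (even) → k=3
a_0=19:  p_0=19·1+0=19,  q_0=19·0+1=1
a_1=1:  p_1=1·19+1=20,  q_1=1·1+0=1
a_2=8:  p_2=8·20+19=179,  q_2=8·1+1=9
a_3=1:  p_3=1·179+20=199,  q_3=1·9+1=10
→ (199, 10).  Check: 199²=39601, 396·10²=39600, difference 1.
n=2: (199,10)∘(199,10) = (199·199+396·10·10, 199·10+10·199) = (79201,3980)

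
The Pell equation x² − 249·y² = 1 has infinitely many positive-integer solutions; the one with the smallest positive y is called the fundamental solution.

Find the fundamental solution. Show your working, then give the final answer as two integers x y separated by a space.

8553815 542076

d=249: √d = [15; 1,3,1,1,5,…,3,1,30] (ℓ=16, even), read p_15/q_15
i=0: a=15 ⇒ p=15, q=1
i=1: a=1 ⇒ p=16, q=1
…
i=3: a=1 ⇒ p=79, q=5
i=4: a=1 ⇒ p=142, q=9
…
i=6: a=1 ⇒ p=931, q=59
i=7: a=3 ⇒ p=3582, q=227
…
i=9: a=3 ⇒ p=113835, q=7214
i=10: a=1 ⇒ p=150586, q=9543
…
i=12: a=1 ⇒ p=1017351, q=64472
i=13: a=1 ⇒ p=1884116, q=119401
i=14: a=3 ⇒ p=6669699, q=422675
i=15: a=1 ⇒ p=8553815, q=542076
(x₁, y₁) = (8553815, 542076);  8553815² − 249·542076² = 1 ✓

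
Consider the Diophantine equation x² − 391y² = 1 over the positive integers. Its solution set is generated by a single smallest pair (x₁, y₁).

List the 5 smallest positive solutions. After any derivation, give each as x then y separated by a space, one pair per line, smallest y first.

7338680 371133
107712448284799 5447252648880
1580934379957370111960 79951288138564985667
23203943031010998074028940801 1173473838473442730776750240
340572625285638001757449457184853400 17223497977856489447705304337580733

√391 → a₀=19, period (1,3,2,2,1,…,3,1,38); ℓ=16 even so k=15
step 0: (19, 1)  from 19·(1,0) + (0,1)
…
step 2: (79, 4)  from 3·(20,1) + (19,1)
…
step 4: (435, 22)  from 2·(178,9) + (79,4)
step 5: (613, 31)  from 1·(435,22) + (178,9)
…
step 8: (52519, 2656)  from 19·(2709,137) + (1048,53)
…
step 11: (268013, 13554)  from 1·(160266,8105) + (107747,5449)
step 12: (696292, 35213)  from 2·(268013,13554) + (160266,8105)
…
step 14: (5678083, 287153)  from 3·(1660597,83980) + (696292,35213)
step 15: (7338680, 371133)  from 1·(5678083,287153) + (1660597,83980)
→ (7338680, 371133).  Check: 7338680²=53856224142400, 391·371133²=53856224142399, difference 1.
n=2: (7338680,371133)∘(7338680,371133) = (7338680·7338680+391·371133·371133, 7338680·371133+371133·7338680) = (107712448284799,5447252648880)
n=3: (107712448284799,5447252648880)∘(7338680,371133) = (7338680·107712448284799+391·371133·5447252648880, 7338680·5447252648880+371133·107712448284799) = (1580934379957370111960,79951288138564985667)
n=4: (1580934379957370111960,79951288138564985667)∘(7338680,371133) = (7338680·1580934379957370111960+391·371133·79951288138564985667, 7338680·79951288138564985667+371133·1580934379957370111960) = (23203943031010998074028940801,1173473838473442730776750240)
n=5: (23203943031010998074028940801,1173473838473442730776750240)∘(7338680,371133) = (7338680·23203943031010998074028940801+391·371133·1173473838473442730776750240, 7338680·1173473838473442730776750240+371133·23203943031010998074028940801) = (340572625285638001757449457184853400,17223497977856489447705304337580733)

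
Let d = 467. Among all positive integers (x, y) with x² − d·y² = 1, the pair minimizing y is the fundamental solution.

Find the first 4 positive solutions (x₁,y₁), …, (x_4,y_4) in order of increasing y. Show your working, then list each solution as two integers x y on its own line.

1625626 75225
5285319783751 244575431700
17183906517558380626 795176361465413175
55869210433019434807260001 2585318735566902940613400

√467 → a₀=21, period (1,1,1,1,3,…,1,1,42); ℓ=14 even so k=13
k=0  a_k=21  p_k/q_k = 21/1
k=1  a_k=1  p_k/q_k = 22/1
k=2  a_k=1  p_k/q_k = 43/2
k=3  a_k=1  p_k/q_k = 65/3
…
k=5  a_k=3  p_k/q_k = 389/18
k=6  a_k=3  p_k/q_k = 1275/59
…
k=8  a_k=3  p_k/q_k = 82767/3830
k=9  a_k=3  p_k/q_k = 275465/12747
k=10  a_k=1  p_k/q_k = 358232/16577
k=11  a_k=1  p_k/q_k = 633697/29324
k=12  a_k=1  p_k/q_k = 991929/45901
k=13  a_k=1  p_k/q_k = 1625626/75225
(x₁, y₁) = (1625626, 75225);  1625626² − 467·75225² = 1 ✓
k=2:  x_2 = 1625626·1625626+467·75225·75225 = 5285319783751,  y_2 = 1625626·75225+75225·1625626 = 244575431700
k=3:  x_3 = 1625626·5285319783751+467·75225·244575431700 = 17183906517558380626,  y_3 = 1625626·244575431700+75225·5285319783751 = 795176361465413175
k=4:  x_4 = 1625626·17183906517558380626+467·75225·795176361465413175 = 55869210433019434807260001,  y_4 = 1625626·795176361465413175+75225·17183906517558380626 = 2585318735566902940613400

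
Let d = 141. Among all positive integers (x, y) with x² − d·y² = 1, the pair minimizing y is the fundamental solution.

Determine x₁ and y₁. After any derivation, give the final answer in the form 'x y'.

d=141: √d = [11; 1,6,1,22] (ℓ=4, even), read p_3/q_3
i=0: a=11 ⇒ p=11, q=1
i=1: a=1 ⇒ p=12, q=1
i=2: a=6 ⇒ p=83, q=7
i=3: a=1 ⇒ p=95, q=8
(x₁, y₁) = (95, 8);  95² − 141·8² = 1 ✓

95 8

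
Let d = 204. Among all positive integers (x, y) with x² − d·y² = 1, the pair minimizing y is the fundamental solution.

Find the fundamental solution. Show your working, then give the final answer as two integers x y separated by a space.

[14; 3,1,1,6,1,1,3,28] for √204; ℓ=8 ⇒ convergent index 7
step 0: (14, 1)  from 14·(1,0) + (0,1)
step 1: (43, 3)  from 3·(14,1) + (1,0)
step 2: (57, 4)  from 1·(43,3) + (14,1)
step 3: (100, 7)  from 1·(57,4) + (43,3)
step 4: (657, 46)  from 6·(100,7) + (57,4)
step 5: (757, 53)  from 1·(657,46) + (100,7)
step 6: (1414, 99)  from 1·(757,53) + (657,46)
step 7: (4999, 350)  from 3·(1414,99) + (757,53)
→ (4999, 350).  Check: 4999²=24990001, 204·350²=24990000, difference 1.

4999 350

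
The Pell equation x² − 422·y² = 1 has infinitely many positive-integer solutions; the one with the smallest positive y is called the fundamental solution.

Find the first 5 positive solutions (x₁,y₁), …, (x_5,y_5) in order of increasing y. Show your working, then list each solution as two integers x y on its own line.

[20; 1,1,5,2,1,…,1,1,40] for √422; ℓ=14 ⇒ convergent index 13
i=0: a=20 ⇒ p=20, q=1
i=1: a=1 ⇒ p=21, q=1
i=2: a=1 ⇒ p=41, q=2
i=3: a=5 ⇒ p=226, q=11
i=4: a=2 ⇒ p=493, q=24
i=5: a=1 ⇒ p=719, q=35
i=6: a=3 ⇒ p=2650, q=129
…
i=8: a=3 ⇒ p=163807, q=7974
…
i=10: a=2 ⇒ p=598859, q=29152
i=11: a=5 ⇒ p=3211821, q=156349
i=12: a=1 ⇒ p=3810680, q=185501
i=13: a=1 ⇒ p=7022501, q=341850
(x₁, y₁) = (7022501, 341850);  7022501² − 422·341850² = 1 ✓
(7022501+341850√422)^2 = 98631040590001 + 4801283933700√422
(7022501+341850√422)^3 = 1385273162348638202501 + 67434042451384025550√422
(7022501+341850√422)^4 = 19456164335732849620362360001 + 947111261097768740333867400√422
(7022501+341850√422)^5 = 273261867007695159110526238300562501 + 13302179556340616719484196916709250√422

7022501 341850
98631040590001 4801283933700
1385273162348638202501 67434042451384025550
19456164335732849620362360001 947111261097768740333867400
273261867007695159110526238300562501 13302179556340616719484196916709250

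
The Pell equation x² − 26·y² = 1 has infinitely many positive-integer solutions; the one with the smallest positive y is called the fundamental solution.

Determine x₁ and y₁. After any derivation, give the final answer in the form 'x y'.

51 10

√26 → a₀=5, period (10); ℓ=1 odd so k=1
i=0: a=5 ⇒ p=5, q=1
i=1: a=10 ⇒ p=51, q=10
(x₁, y₁) = (51, 10);  51² − 26·10² = 1 ✓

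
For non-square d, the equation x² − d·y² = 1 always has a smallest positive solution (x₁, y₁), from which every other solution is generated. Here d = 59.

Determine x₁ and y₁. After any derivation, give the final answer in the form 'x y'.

530 69

√59 = [7; 1,2,7,2,1,14, …], period ℓ=6 (even) → k=5
k=0  a_k=7  p_k/q_k = 7/1
…
k=3  a_k=7  p_k/q_k = 169/22
k=4  a_k=2  p_k/q_k = 361/47
k=5  a_k=1  p_k/q_k = 530/69
(x₁, y₁) = (530, 69);  530² − 59·69² = 1 ✓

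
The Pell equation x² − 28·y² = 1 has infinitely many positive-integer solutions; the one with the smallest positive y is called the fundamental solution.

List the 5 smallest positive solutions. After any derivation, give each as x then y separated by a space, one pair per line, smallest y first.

127 24
32257 6096
8193151 1548360
2081028097 393277344
528572943487 99890897016

d=28: √d = [5; 3,2,3,10] (ℓ=4, even), read p_3/q_3
k=0  a_k=5  p_k/q_k = 5/1
…
k=2  a_k=2  p_k/q_k = 37/7
k=3  a_k=3  p_k/q_k = 127/24
→ (127, 24).  Check: 127²=16129, 28·24²=16128, difference 1.
n=2: (127,24)∘(127,24) = (127·127+28·24·24, 127·24+24·127) = (32257,6096)
n=3: (32257,6096)∘(127,24) = (127·32257+28·24·6096, 127·6096+24·32257) = (8193151,1548360)
n=4: (8193151,1548360)∘(127,24) = (127·8193151+28·24·1548360, 127·1548360+24·8193151) = (2081028097,393277344)
n=5: (2081028097,393277344)∘(127,24) = (127·2081028097+28·24·393277344, 127·393277344+24·2081028097) = (528572943487,99890897016)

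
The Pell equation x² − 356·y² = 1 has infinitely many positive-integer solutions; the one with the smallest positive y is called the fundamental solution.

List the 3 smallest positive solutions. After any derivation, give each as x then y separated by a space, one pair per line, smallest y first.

500001 26500
500002000001 26500053000
500003000004500001 26500106000079500

√356 → a₀=18, period (1,6,1,1,2,…,6,1,36); ℓ=14 even so k=13
k=0  a_k=18  p_k/q_k = 18/1
k=1  a_k=1  p_k/q_k = 19/1
k=2  a_k=6  p_k/q_k = 132/7
k=3  a_k=1  p_k/q_k = 151/8
…
k=5  a_k=2  p_k/q_k = 717/38
k=6  a_k=1  p_k/q_k = 1000/53
k=7  a_k=8  p_k/q_k = 8717/462
…
k=9  a_k=2  p_k/q_k = 28151/1492
k=10  a_k=1  p_k/q_k = 37868/2007
k=11  a_k=1  p_k/q_k = 66019/3499
k=12  a_k=6  p_k/q_k = 433982/23001
k=13  a_k=1  p_k/q_k = 500001/26500
fundamental: x₁=500001, y₁=26500  (since 250001000001 − 356·702250000 = 1)
n=2: (500001,26500)∘(500001,26500) = (500001·500001+356·26500·26500, 500001·26500+26500·500001) = (500002000001,26500053000)
n=3: (500002000001,26500053000)∘(500001,26500) = (500001·500002000001+356·26500·26500053000, 500001·26500053000+26500·500002000001) = (500003000004500001,26500106000079500)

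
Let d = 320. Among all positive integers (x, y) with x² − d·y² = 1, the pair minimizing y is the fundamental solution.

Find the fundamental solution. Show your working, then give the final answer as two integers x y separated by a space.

161 9

[17; 1,7,1,34] for √320; ℓ=4 ⇒ convergent index 3
i=0: a=17 ⇒ p=17, q=1
…
i=2: a=7 ⇒ p=143, q=8
i=3: a=1 ⇒ p=161, q=9
(x₁, y₁) = (161, 9);  161² − 320·9² = 1 ✓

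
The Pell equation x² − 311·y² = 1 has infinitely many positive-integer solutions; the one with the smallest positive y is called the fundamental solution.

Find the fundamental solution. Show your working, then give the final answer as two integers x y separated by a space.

√311 → a₀=17, period (1,1,1,2,1,…,1,1,34); ℓ=16 even so k=15
a_0=17:  p_0=17·1+0=17,  q_0=17·0+1=1
a_1=1:  p_1=1·17+1=18,  q_1=1·1+0=1
a_2=1:  p_2=1·18+17=35,  q_2=1·1+1=2
a_3=1:  p_3=1·35+18=53,  q_3=1·2+1=3
a_4=2:  p_4=2·53+35=141,  q_4=2·3+2=8
a_5=1:  p_5=1·141+53=194,  q_5=1·8+3=11
a_6=6:  p_6=6·194+141=1305,  q_6=6·11+8=74
a_7=3:  p_7=3·1305+194=4109,  q_7=3·74+11=233
a_8=17:  p_8=17·4109+1305=71158,  q_8=17·233+74=4035
a_9=3:  p_9=3·71158+4109=217583,  q_9=3·4035+233=12338
a_10=6:  p_10=6·217583+71158=1376656,  q_10=6·12338+4035=78063
…
a_12=2:  p_12=2·1594239+1376656=4565134,  q_12=2·90401+78063=258865
a_13=1:  p_13=1·4565134+1594239=6159373,  q_13=1·258865+90401=349266
a_14=1:  p_14=1·6159373+4565134=10724507,  q_14=1·349266+258865=608131
a_15=1:  p_15=1·10724507+6159373=16883880,  q_15=1·608131+349266=957397
→ (16883880, 957397).  Check: 16883880²=285065403854400, 311·957397²=285065403854399, difference 1.

16883880 957397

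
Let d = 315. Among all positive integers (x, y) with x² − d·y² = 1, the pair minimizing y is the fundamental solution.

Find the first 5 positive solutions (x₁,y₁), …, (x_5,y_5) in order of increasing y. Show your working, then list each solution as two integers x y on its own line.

71 4
10081 568
1431431 80652
203253121 11452016
28860511751 1626105620

√315 → a₀=17, period (1,2,1,34); ℓ=4 even so k=3
step 0: (17, 1)  from 17·(1,0) + (0,1)
step 1: (18, 1)  from 1·(17,1) + (1,0)
step 2: (53, 3)  from 2·(18,1) + (17,1)
step 3: (71, 4)  from 1·(53,3) + (18,1)
fundamental: x₁=71, y₁=4  (since 5041 − 315·16 = 1)
n=2: (71,4)∘(71,4) = (71·71+315·4·4, 71·4+4·71) = (10081,568)
n=3: (10081,568)∘(71,4) = (71·10081+315·4·568, 71·568+4·10081) = (1431431,80652)
n=4: (1431431,80652)∘(71,4) = (71·1431431+315·4·80652, 71·80652+4·1431431) = (203253121,11452016)
n=5: (203253121,11452016)∘(71,4) = (71·203253121+315·4·11452016, 71·11452016+4·203253121) = (28860511751,1626105620)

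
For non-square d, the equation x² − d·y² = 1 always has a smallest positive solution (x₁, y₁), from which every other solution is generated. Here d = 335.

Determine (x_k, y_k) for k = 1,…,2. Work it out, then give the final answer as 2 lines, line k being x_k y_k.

604 33
729631 39864

[18; 3,3,3,36] for √335; ℓ=4 ⇒ convergent index 3
a_0=18:  p_0=18·1+0=18,  q_0=18·0+1=1
…
a_2=3:  p_2=3·55+18=183,  q_2=3·3+1=10
a_3=3:  p_3=3·183+55=604,  q_3=3·10+3=33
→ (604, 33).  Check: 604²=364816, 335·33²=364815, difference 1.
(x_2, y_2) = (604·604 + 335·33·33, 604·33 + 33·604) = (729631, 39864)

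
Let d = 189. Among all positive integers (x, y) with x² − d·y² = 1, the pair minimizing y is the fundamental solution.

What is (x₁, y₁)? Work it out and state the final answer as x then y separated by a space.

55 4

√189 → a₀=13, period (1,2,1,26); ℓ=4 even so k=3
step 0: (13, 1)  from 13·(1,0) + (0,1)
step 1: (14, 1)  from 1·(13,1) + (1,0)
step 2: (41, 3)  from 2·(14,1) + (13,1)
step 3: (55, 4)  from 1·(41,3) + (14,1)
fundamental: x₁=55, y₁=4  (since 3025 − 189·16 = 1)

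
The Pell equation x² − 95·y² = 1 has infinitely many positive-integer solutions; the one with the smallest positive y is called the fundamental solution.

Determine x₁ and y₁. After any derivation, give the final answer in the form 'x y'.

39 4

[9; 1,2,1,18] for √95; ℓ=4 ⇒ convergent index 3
i=0: a=9 ⇒ p=9, q=1
i=1: a=1 ⇒ p=10, q=1
i=2: a=2 ⇒ p=29, q=3
i=3: a=1 ⇒ p=39, q=4
(x₁, y₁) = (39, 4);  39² − 95·4² = 1 ✓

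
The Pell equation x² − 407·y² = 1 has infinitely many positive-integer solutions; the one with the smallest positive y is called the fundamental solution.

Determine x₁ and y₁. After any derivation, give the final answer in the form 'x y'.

2663 132

√407 = [20; 5,1,2,1,5,40, …], period ℓ=6 (even) → k=5
i=0: a=20 ⇒ p=20, q=1
…
i=4: a=1 ⇒ p=464, q=23
i=5: a=5 ⇒ p=2663, q=132
→ (2663, 132).  Check: 2663²=7091569, 407·132²=7091568, difference 1.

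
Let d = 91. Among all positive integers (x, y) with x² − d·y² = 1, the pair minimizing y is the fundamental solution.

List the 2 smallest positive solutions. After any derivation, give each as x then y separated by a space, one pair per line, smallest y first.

1574 165
4954951 519420

√91 → a₀=9, period (1,1,5,1,5,1,1,18); ℓ=8 even so k=7
i=0: a=9 ⇒ p=9, q=1
…
i=2: a=1 ⇒ p=19, q=2
i=3: a=5 ⇒ p=105, q=11
i=4: a=1 ⇒ p=124, q=13
…
i=6: a=1 ⇒ p=849, q=89
i=7: a=1 ⇒ p=1574, q=165
(x₁, y₁) = (1574, 165);  1574² − 91·165² = 1 ✓
n=2: (1574,165)∘(1574,165) = (1574·1574+91·165·165, 1574·165+165·1574) = (4954951,519420)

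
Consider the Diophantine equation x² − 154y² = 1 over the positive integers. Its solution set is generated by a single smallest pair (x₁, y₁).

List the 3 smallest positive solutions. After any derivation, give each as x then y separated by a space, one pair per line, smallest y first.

√154 = [12; 2,2,3,1,2,1,3,2,2,24, …], period ℓ=10 (even) → k=9
i=0: a=12 ⇒ p=12, q=1
i=1: a=2 ⇒ p=25, q=2
…
i=4: a=1 ⇒ p=273, q=22
i=5: a=2 ⇒ p=757, q=61
i=6: a=1 ⇒ p=1030, q=83
…
i=8: a=2 ⇒ p=8724, q=703
i=9: a=2 ⇒ p=21295, q=1716
fundamental: x₁=21295, y₁=1716  (since 453477025 − 154·2944656 = 1)
(x_2, y_2) = (21295·21295 + 154·1716·1716, 21295·1716 + 1716·21295) = (906954049, 73084440)
(x_3, y_3) = (21295·906954049 + 154·1716·73084440, 21295·73084440 + 1716·906954049) = (38627172925615, 3112666297884)

21295 1716
906954049 73084440
38627172925615 3112666297884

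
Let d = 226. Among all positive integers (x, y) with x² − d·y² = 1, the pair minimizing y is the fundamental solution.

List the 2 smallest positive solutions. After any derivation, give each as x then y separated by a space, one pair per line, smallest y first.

451 30
406801 27060

d=226: √d = [15; 30] (ℓ=1, odd), read p_1/q_1
step 0: (15, 1)  from 15·(1,0) + (0,1)
step 1: (451, 30)  from 30·(15,1) + (1,0)
→ (451, 30).  Check: 451²=203401, 226·30²=203400, difference 1.
(x_2, y_2) = (451·451 + 226·30·30, 451·30 + 30·451) = (406801, 27060)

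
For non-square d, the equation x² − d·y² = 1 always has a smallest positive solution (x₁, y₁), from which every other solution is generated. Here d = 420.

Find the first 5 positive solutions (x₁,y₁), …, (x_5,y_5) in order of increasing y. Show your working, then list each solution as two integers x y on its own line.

[20; 2,40] for √420; ℓ=2 ⇒ convergent index 1
k=0  a_k=20  p_k/q_k = 20/1
k=1  a_k=2  p_k/q_k = 41/2
fundamental: x₁=41, y₁=2  (since 1681 − 420·4 = 1)
(41+2√420)^2 = 3361 + 164√420
(41+2√420)^3 = 275561 + 13446√420
(41+2√420)^4 = 22592641 + 1102408√420
(41+2√420)^5 = 1852321001 + 90384010√420

41 2
3361 164
275561 13446
22592641 1102408
1852321001 90384010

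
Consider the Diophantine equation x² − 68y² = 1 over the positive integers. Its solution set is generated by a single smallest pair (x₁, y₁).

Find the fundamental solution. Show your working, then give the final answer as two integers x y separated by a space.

√68 → a₀=8, period (4,16); ℓ=2 even so k=1
step 0: (8, 1)  from 8·(1,0) + (0,1)
step 1: (33, 4)  from 4·(8,1) + (1,0)
→ (33, 4).  Check: 33²=1089, 68·4²=1088, difference 1.

33 4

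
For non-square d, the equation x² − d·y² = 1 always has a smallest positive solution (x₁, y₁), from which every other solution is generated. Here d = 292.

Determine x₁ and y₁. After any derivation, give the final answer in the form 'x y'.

√292 → a₀=17, period (11,2,1,3,8,3,1,2,11,34); ℓ=10 even so k=9
a_0=17:  p_0=17·1+0=17,  q_0=17·0+1=1
…
a_2=2:  p_2=2·188+17=393,  q_2=2·11+1=23
…
a_5=8:  p_5=8·2136+581=17669,  q_5=8·125+34=1034
…
a_8=2:  p_8=2·72812+55143=200767,  q_8=2·4261+3227=11749
a_9=11:  p_9=11·200767+72812=2281249,  q_9=11·11749+4261=133500
fundamental: x₁=2281249, y₁=133500  (since 5204097000001 − 292·17822250000 = 1)

2281249 133500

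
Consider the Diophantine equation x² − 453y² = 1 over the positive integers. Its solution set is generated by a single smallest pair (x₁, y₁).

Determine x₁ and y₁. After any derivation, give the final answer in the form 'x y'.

1653751 77700

d=453: √d = [21; 3,1,1,10,14,10,1,1,3,42] (ℓ=10, even), read p_9/q_9
i=0: a=21 ⇒ p=21, q=1
i=1: a=3 ⇒ p=64, q=3
i=2: a=1 ⇒ p=85, q=4
i=3: a=1 ⇒ p=149, q=7
i=4: a=10 ⇒ p=1575, q=74
i=5: a=14 ⇒ p=22199, q=1043
i=6: a=10 ⇒ p=223565, q=10504
i=7: a=1 ⇒ p=245764, q=11547
i=8: a=1 ⇒ p=469329, q=22051
i=9: a=3 ⇒ p=1653751, q=77700
(x₁, y₁) = (1653751, 77700);  1653751² − 453·77700² = 1 ✓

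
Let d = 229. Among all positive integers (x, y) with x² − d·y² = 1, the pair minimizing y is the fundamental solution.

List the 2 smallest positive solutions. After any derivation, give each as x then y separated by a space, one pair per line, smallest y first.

5848201 386460
68402909872801 4520191516920

[15; 7,1,1,7,30] for √229; ℓ=5 ⇒ convergent index 9
k=0  a_k=15  p_k/q_k = 15/1
k=1  a_k=7  p_k/q_k = 106/7
k=2  a_k=1  p_k/q_k = 121/8
k=3  a_k=1  p_k/q_k = 227/15
…
k=5  a_k=30  p_k/q_k = 51527/3405
k=6  a_k=7  p_k/q_k = 362399/23948
k=7  a_k=1  p_k/q_k = 413926/27353
k=8  a_k=1  p_k/q_k = 776325/51301
k=9  a_k=7  p_k/q_k = 5848201/386460
(x₁, y₁) = (5848201, 386460);  5848201² − 229·386460² = 1 ✓
n=2: (5848201,386460)∘(5848201,386460) = (5848201·5848201+229·386460·386460, 5848201·386460+386460·5848201) = (68402909872801,4520191516920)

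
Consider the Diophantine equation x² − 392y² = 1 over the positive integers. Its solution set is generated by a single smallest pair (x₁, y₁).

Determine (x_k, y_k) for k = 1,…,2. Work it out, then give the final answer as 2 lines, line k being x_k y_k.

√392 → a₀=19, period (1,3,1,38); ℓ=4 even so k=3
step 0: (19, 1)  from 19·(1,0) + (0,1)
step 1: (20, 1)  from 1·(19,1) + (1,0)
step 2: (79, 4)  from 3·(20,1) + (19,1)
step 3: (99, 5)  from 1·(79,4) + (20,1)
fundamental: x₁=99, y₁=5  (since 9801 − 392·25 = 1)
k=2:  x_2 = 99·99+392·5·5 = 19601,  y_2 = 99·5+5·99 = 990

99 5
19601 990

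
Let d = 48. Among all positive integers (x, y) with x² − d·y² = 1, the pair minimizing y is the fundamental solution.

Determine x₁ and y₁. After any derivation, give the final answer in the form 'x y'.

7 1

d=48: √d = [6; 1,12] (ℓ=2, even), read p_1/q_1
k=0  a_k=6  p_k/q_k = 6/1
k=1  a_k=1  p_k/q_k = 7/1
(x₁, y₁) = (7, 1);  7² − 48·1² = 1 ✓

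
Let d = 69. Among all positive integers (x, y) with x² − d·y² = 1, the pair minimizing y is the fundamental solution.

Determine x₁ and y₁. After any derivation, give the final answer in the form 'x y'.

7775 936

[8; 3,3,1,4,1,3,3,16] for √69; ℓ=8 ⇒ convergent index 7
step 0: (8, 1)  from 8·(1,0) + (0,1)
step 1: (25, 3)  from 3·(8,1) + (1,0)
step 2: (83, 10)  from 3·(25,3) + (8,1)
…
step 4: (515, 62)  from 4·(108,13) + (83,10)
…
step 6: (2384, 287)  from 3·(623,75) + (515,62)
step 7: (7775, 936)  from 3·(2384,287) + (623,75)
fundamental: x₁=7775, y₁=936  (since 60450625 − 69·876096 = 1)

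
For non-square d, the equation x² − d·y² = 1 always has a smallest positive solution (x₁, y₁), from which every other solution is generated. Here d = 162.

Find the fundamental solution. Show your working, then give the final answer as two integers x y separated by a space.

19601 1540

√162 → a₀=12, period (1,2,1,2,12,2,1,2,1,24); ℓ=10 even so k=9
a_0=12:  p_0=12·1+0=12,  q_0=12·0+1=1
…
a_8=2:  p_8=2·5333+3602=14268,  q_8=2·419+283=1121
a_9=1:  p_9=1·14268+5333=19601,  q_9=1·1121+419=1540
(x₁, y₁) = (19601, 1540);  19601² − 162·1540² = 1 ✓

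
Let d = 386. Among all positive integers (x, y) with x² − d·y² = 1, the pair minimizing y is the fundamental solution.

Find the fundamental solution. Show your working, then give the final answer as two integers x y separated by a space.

111555 5678

d=386: √d = [19; 1,1,1,4,1,18,1,4,1,1,1,38] (ℓ=12, even), read p_11/q_11
a_0=19:  p_0=19·1+0=19,  q_0=19·0+1=1
a_1=1:  p_1=1·19+1=20,  q_1=1·1+0=1
a_2=1:  p_2=1·20+19=39,  q_2=1·1+1=2
a_3=1:  p_3=1·39+20=59,  q_3=1·2+1=3
a_4=4:  p_4=4·59+39=275,  q_4=4·3+2=14
a_5=1:  p_5=1·275+59=334,  q_5=1·14+3=17
a_6=18:  p_6=18·334+275=6287,  q_6=18·17+14=320
a_7=1:  p_7=1·6287+334=6621,  q_7=1·320+17=337
a_8=4:  p_8=4·6621+6287=32771,  q_8=4·337+320=1668
a_9=1:  p_9=1·32771+6621=39392,  q_9=1·1668+337=2005
a_10=1:  p_10=1·39392+32771=72163,  q_10=1·2005+1668=3673
a_11=1:  p_11=1·72163+39392=111555,  q_11=1·3673+2005=5678
fundamental: x₁=111555, y₁=5678  (since 12444518025 − 386·32239684 = 1)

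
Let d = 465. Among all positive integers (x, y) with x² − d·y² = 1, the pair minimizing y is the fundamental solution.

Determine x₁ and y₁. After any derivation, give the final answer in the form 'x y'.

15871 736

[21; 1,1,3,2,2,2,3,1,1,42] for √465; ℓ=10 ⇒ convergent index 9
step 0: (21, 1)  from 21·(1,0) + (0,1)
step 1: (22, 1)  from 1·(21,1) + (1,0)
step 2: (43, 2)  from 1·(22,1) + (21,1)
step 3: (151, 7)  from 3·(43,2) + (22,1)
step 4: (345, 16)  from 2·(151,7) + (43,2)
step 5: (841, 39)  from 2·(345,16) + (151,7)
step 6: (2027, 94)  from 2·(841,39) + (345,16)
step 7: (6922, 321)  from 3·(2027,94) + (841,39)
step 8: (8949, 415)  from 1·(6922,321) + (2027,94)
step 9: (15871, 736)  from 1·(8949,415) + (6922,321)
fundamental: x₁=15871, y₁=736  (since 251888641 − 465·541696 = 1)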